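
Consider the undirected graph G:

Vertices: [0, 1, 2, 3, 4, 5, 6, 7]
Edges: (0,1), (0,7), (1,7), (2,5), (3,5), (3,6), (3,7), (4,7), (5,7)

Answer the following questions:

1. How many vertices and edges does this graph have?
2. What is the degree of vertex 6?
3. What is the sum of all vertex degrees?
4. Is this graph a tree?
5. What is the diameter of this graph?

Count: 8 vertices, 9 edges.
Vertex 6 has neighbors [3], degree = 1.
Handshaking lemma: 2 * 9 = 18.
A tree on 8 vertices has 7 edges. This graph has 9 edges (2 extra). Not a tree.
Diameter (longest shortest path) = 3.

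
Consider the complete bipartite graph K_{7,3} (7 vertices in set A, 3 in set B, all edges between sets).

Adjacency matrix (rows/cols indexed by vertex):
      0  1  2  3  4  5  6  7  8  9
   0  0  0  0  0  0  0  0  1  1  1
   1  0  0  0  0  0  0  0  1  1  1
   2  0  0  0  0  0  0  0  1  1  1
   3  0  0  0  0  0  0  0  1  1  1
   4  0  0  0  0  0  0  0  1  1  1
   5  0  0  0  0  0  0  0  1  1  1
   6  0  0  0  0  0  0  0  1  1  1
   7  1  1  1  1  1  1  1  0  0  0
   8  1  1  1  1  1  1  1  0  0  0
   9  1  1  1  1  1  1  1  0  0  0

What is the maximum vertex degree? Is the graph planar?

Set-A vertices have degree 3; set-B vertices have degree 7. Maximum degree = max(7,3) = 7.
K_{7,3} contains K_{3,3} as a subgraph (since both sides have >= 3 vertices); by Kuratowski's theorem it is not planar.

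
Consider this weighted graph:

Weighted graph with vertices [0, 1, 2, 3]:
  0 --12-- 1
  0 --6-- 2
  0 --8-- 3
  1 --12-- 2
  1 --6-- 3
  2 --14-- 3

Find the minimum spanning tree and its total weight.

Applying Kruskal's algorithm (sort edges by weight, add if no cycle):
  Add (0,2) w=6
  Add (1,3) w=6
  Add (0,3) w=8
  Skip (0,1) w=12 (creates cycle)
  Skip (1,2) w=12 (creates cycle)
  Skip (2,3) w=14 (creates cycle)
MST weight = 20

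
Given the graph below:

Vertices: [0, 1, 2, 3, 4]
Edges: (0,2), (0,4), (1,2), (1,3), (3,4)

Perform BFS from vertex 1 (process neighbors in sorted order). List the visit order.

BFS from vertex 1 (neighbors processed in ascending order):
Visit order: 1, 2, 3, 0, 4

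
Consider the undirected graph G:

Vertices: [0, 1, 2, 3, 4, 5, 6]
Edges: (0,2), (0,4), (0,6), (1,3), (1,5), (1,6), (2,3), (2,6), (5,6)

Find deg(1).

Vertex 1 has neighbors [3, 5, 6], so deg(1) = 3.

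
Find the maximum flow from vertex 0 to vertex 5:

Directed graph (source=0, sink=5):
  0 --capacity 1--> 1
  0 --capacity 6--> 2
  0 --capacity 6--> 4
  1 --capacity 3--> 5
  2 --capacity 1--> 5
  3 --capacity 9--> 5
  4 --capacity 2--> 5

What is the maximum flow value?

Computing max flow:
  Flow on (0->1): 1/1
  Flow on (0->2): 1/6
  Flow on (0->4): 2/6
  Flow on (1->5): 1/3
  Flow on (2->5): 1/1
  Flow on (4->5): 2/2
Maximum flow = 4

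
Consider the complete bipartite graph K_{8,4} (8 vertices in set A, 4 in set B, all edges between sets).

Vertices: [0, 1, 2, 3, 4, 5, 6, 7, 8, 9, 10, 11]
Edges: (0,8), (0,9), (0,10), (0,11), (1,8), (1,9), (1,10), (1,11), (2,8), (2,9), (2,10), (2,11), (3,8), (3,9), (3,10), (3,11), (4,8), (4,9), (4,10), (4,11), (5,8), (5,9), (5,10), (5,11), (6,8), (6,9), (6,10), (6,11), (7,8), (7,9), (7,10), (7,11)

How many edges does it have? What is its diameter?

K_{8,4} has 8 * 4 = 32 edges.
Any vertex reaches any opposite-side vertex in 1 step; same-side vertices reach in 2 steps via any opposite-side vertex.
Diameter = 2.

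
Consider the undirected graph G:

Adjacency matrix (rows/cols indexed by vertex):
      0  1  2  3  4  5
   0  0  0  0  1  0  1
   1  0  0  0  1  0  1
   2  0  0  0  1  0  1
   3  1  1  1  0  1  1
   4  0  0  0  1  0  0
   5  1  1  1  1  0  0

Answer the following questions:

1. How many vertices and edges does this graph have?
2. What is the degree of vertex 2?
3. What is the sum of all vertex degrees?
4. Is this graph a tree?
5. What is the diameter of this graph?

Count: 6 vertices, 8 edges.
Vertex 2 has neighbors [3, 5], degree = 2.
Handshaking lemma: 2 * 8 = 16.
A tree on 6 vertices has 5 edges. This graph has 8 edges (3 extra). Not a tree.
Diameter (longest shortest path) = 2.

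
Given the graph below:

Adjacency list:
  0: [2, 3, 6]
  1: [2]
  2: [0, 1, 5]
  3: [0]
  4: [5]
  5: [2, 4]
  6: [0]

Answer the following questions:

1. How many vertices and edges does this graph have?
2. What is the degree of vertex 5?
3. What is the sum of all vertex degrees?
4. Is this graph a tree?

Count: 7 vertices, 6 edges.
Vertex 5 has neighbors [2, 4], degree = 2.
Handshaking lemma: 2 * 6 = 12.
A graph is a tree iff it is connected and has exactly n-1 edges. This graph is connected (all 7 vertices in one component) and has 7-1 = 6 edges. It is a tree.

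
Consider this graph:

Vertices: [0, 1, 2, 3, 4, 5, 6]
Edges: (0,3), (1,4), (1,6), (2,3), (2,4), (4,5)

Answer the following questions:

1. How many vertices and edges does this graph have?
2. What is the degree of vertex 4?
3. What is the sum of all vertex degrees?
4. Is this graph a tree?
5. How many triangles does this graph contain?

Count: 7 vertices, 6 edges.
Vertex 4 has neighbors [1, 2, 5], degree = 3.
Handshaking lemma: 2 * 6 = 12.
A graph is a tree iff it is connected and has exactly n-1 edges. This graph is connected (all 7 vertices in one component) and has 7-1 = 6 edges. It is a tree.
Number of triangles = 0.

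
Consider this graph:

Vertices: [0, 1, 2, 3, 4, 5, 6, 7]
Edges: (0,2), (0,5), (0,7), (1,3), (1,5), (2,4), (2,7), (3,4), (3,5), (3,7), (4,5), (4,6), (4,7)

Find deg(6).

Vertex 6 has neighbors [4], so deg(6) = 1.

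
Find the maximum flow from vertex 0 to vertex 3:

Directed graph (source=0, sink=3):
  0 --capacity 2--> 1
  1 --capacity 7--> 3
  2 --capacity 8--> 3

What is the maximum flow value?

Computing max flow:
  Flow on (0->1): 2/2
  Flow on (1->3): 2/7
Maximum flow = 2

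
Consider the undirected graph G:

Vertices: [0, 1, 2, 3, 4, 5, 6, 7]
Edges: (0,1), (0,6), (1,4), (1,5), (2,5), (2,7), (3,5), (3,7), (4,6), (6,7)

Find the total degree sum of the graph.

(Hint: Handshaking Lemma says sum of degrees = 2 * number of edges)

Count edges: 10 edges.
By Handshaking Lemma: sum of degrees = 2 * 10 = 20.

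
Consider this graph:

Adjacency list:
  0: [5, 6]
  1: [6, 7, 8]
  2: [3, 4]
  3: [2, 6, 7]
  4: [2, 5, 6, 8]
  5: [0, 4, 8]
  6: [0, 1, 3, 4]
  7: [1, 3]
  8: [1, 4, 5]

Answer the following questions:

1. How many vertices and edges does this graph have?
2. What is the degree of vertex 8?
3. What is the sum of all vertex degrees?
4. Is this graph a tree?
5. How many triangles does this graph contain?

Count: 9 vertices, 13 edges.
Vertex 8 has neighbors [1, 4, 5], degree = 3.
Handshaking lemma: 2 * 13 = 26.
A tree on 9 vertices has 8 edges. This graph has 13 edges (5 extra). Not a tree.
Number of triangles = 1.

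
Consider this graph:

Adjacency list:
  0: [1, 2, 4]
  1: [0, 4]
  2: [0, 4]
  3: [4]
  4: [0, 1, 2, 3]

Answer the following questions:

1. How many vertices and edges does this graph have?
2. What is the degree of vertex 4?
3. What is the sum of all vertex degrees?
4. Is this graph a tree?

Count: 5 vertices, 6 edges.
Vertex 4 has neighbors [0, 1, 2, 3], degree = 4.
Handshaking lemma: 2 * 6 = 12.
A tree on 5 vertices has 4 edges. This graph has 6 edges (2 extra). Not a tree.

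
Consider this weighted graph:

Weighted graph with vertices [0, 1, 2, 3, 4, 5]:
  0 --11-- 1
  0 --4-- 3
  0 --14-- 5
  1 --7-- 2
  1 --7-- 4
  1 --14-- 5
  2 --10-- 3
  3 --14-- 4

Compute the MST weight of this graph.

Applying Kruskal's algorithm (sort edges by weight, add if no cycle):
  Add (0,3) w=4
  Add (1,4) w=7
  Add (1,2) w=7
  Add (2,3) w=10
  Skip (0,1) w=11 (creates cycle)
  Add (0,5) w=14
  Skip (1,5) w=14 (creates cycle)
  Skip (3,4) w=14 (creates cycle)
MST weight = 42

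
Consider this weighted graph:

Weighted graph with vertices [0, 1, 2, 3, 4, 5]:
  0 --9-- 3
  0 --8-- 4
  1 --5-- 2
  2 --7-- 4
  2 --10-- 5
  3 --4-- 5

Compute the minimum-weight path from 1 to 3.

Using Dijkstra's algorithm from vertex 1:
Shortest path: 1 -> 2 -> 5 -> 3
Total weight: 5 + 10 + 4 = 19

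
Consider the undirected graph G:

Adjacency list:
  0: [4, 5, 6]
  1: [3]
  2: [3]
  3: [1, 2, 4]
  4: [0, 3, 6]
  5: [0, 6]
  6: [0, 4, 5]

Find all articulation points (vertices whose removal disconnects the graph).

An articulation point is a vertex whose removal disconnects the graph.
Articulation points: [3, 4]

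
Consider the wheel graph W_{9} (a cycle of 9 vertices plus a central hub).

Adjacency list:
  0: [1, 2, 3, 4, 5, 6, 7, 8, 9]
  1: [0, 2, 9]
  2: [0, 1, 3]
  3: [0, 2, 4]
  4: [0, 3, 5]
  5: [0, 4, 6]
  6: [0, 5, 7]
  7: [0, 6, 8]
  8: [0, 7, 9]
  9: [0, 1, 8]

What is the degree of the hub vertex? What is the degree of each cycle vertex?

The hub connects to all 9 cycle vertices, so deg(hub) = 9.
Each cycle vertex connects to 2 neighbors on the cycle plus the hub, so deg(cycle vertex) = 3.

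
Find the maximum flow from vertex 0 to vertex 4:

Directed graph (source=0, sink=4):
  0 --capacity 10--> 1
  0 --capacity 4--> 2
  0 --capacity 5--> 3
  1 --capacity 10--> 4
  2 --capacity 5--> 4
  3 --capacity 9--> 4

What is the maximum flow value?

Computing max flow:
  Flow on (0->1): 10/10
  Flow on (0->2): 4/4
  Flow on (0->3): 5/5
  Flow on (1->4): 10/10
  Flow on (2->4): 4/5
  Flow on (3->4): 5/9
Maximum flow = 19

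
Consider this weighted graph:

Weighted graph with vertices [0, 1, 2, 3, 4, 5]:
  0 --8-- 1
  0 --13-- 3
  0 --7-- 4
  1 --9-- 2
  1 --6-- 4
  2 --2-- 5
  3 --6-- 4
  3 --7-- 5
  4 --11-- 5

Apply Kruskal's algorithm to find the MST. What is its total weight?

Applying Kruskal's algorithm (sort edges by weight, add if no cycle):
  Add (2,5) w=2
  Add (1,4) w=6
  Add (3,4) w=6
  Add (0,4) w=7
  Add (3,5) w=7
  Skip (0,1) w=8 (creates cycle)
  Skip (1,2) w=9 (creates cycle)
  Skip (4,5) w=11 (creates cycle)
  Skip (0,3) w=13 (creates cycle)
MST weight = 28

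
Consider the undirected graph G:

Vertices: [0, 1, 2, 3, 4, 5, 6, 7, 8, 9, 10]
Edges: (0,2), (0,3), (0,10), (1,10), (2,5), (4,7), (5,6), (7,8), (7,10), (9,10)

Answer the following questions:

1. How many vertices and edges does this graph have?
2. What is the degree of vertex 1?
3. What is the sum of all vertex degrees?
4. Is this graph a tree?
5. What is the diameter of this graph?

Count: 11 vertices, 10 edges.
Vertex 1 has neighbors [10], degree = 1.
Handshaking lemma: 2 * 10 = 20.
A graph is a tree iff it is connected and has exactly n-1 edges. This graph is connected (all 11 vertices in one component) and has 11-1 = 10 edges. It is a tree.
Diameter (longest shortest path) = 6.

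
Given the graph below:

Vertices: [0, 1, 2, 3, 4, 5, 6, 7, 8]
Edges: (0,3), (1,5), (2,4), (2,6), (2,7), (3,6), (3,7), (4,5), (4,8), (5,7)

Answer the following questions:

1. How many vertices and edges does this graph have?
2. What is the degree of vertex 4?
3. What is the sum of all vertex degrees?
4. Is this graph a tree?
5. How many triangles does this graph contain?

Count: 9 vertices, 10 edges.
Vertex 4 has neighbors [2, 5, 8], degree = 3.
Handshaking lemma: 2 * 10 = 20.
A tree on 9 vertices has 8 edges. This graph has 10 edges (2 extra). Not a tree.
Number of triangles = 0.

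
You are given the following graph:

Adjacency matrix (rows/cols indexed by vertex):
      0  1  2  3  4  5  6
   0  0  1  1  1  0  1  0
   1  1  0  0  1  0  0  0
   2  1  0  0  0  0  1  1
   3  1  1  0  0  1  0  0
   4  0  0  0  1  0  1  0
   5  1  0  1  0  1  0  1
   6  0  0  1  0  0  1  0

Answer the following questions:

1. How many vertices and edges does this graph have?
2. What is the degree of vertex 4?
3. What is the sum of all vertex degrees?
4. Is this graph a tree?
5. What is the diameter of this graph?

Count: 7 vertices, 10 edges.
Vertex 4 has neighbors [3, 5], degree = 2.
Handshaking lemma: 2 * 10 = 20.
A tree on 7 vertices has 6 edges. This graph has 10 edges (4 extra). Not a tree.
Diameter (longest shortest path) = 3.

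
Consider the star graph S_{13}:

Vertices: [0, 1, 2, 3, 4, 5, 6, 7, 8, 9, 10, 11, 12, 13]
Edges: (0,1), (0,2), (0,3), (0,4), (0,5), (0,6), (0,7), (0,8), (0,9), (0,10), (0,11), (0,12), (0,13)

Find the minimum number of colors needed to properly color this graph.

S_{13} has one hub adjacent to 13 leaves; leaves are pairwise non-adjacent.
Color the hub 0 and every leaf 1.
Chromatic number = 2.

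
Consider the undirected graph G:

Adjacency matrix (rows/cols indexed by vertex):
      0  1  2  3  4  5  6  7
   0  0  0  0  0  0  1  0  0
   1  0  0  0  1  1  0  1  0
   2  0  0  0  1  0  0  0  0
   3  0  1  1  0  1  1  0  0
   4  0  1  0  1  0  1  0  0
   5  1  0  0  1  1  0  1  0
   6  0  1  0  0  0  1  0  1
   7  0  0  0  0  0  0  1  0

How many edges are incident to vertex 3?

Vertex 3 has neighbors [1, 2, 4, 5], so deg(3) = 4.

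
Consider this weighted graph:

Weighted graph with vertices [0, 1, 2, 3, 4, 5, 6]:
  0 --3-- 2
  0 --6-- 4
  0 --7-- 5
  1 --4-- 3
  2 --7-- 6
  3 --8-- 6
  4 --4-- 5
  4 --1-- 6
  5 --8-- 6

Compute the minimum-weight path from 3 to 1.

Using Dijkstra's algorithm from vertex 3:
Shortest path: 3 -> 1
Total weight: 4 = 4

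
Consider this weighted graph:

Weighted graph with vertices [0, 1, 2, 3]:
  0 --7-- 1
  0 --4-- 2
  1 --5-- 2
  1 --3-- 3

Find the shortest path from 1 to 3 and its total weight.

Using Dijkstra's algorithm from vertex 1:
Shortest path: 1 -> 3
Total weight: 3 = 3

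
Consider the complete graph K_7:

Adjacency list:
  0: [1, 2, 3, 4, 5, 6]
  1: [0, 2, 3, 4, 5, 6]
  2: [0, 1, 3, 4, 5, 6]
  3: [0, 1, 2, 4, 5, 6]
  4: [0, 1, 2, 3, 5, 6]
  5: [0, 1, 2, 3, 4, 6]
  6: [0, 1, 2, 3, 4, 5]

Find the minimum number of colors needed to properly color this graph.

In K_7, every vertex is adjacent to every other vertex.
Each vertex needs a unique color.
Chromatic number = 7.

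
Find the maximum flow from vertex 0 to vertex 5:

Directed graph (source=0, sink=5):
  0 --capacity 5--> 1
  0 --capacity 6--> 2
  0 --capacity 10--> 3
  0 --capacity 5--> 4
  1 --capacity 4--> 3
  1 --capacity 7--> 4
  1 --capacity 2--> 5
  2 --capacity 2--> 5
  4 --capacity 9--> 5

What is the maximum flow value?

Computing max flow:
  Flow on (0->1): 5/5
  Flow on (0->2): 2/6
  Flow on (0->4): 5/5
  Flow on (1->4): 3/7
  Flow on (1->5): 2/2
  Flow on (2->5): 2/2
  Flow on (4->5): 8/9
Maximum flow = 12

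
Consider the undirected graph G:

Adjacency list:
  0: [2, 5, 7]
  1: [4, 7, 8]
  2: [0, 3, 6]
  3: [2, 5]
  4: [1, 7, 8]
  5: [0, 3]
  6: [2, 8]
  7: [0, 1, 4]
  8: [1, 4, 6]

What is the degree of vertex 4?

Vertex 4 has neighbors [1, 7, 8], so deg(4) = 3.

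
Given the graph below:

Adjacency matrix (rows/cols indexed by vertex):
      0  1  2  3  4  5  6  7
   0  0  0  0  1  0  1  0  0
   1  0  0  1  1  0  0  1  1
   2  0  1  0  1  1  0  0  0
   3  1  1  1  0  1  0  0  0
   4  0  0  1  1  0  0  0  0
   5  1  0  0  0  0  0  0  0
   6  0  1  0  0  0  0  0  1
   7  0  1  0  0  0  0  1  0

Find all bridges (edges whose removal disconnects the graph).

A bridge is an edge whose removal increases the number of connected components.
Bridges found: (0,3), (0,5)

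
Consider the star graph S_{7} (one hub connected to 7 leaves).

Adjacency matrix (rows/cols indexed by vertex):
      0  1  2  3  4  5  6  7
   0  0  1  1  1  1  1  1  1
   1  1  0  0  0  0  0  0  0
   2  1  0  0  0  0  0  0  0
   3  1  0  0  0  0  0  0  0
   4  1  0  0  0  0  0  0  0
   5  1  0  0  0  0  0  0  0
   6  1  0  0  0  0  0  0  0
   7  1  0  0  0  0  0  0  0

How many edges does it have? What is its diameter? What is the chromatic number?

Star graph S_{7}: the hub connects to all 7 leaves.
Edges = 7.
Diameter = 2 (any leaf to hub is 1, leaf to leaf through hub is 2).
Star graphs are bipartite (hub vs leaves), so chromatic number = 2.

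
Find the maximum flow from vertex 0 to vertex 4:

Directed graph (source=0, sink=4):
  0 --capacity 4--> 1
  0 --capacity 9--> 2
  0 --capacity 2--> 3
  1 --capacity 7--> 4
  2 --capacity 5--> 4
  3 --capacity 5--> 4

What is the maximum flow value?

Computing max flow:
  Flow on (0->1): 4/4
  Flow on (0->2): 5/9
  Flow on (0->3): 2/2
  Flow on (1->4): 4/7
  Flow on (2->4): 5/5
  Flow on (3->4): 2/5
Maximum flow = 11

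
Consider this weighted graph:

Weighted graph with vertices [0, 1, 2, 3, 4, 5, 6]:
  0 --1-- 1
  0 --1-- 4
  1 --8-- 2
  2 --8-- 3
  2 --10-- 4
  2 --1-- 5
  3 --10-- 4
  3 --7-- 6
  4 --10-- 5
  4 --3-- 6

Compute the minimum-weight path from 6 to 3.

Using Dijkstra's algorithm from vertex 6:
Shortest path: 6 -> 3
Total weight: 7 = 7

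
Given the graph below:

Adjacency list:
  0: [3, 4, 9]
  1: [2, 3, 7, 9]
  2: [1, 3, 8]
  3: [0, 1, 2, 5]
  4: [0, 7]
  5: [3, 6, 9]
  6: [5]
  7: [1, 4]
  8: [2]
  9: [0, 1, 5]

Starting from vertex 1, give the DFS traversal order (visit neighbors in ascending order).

DFS from vertex 1 (neighbors processed in ascending order):
Visit order: 1, 2, 3, 0, 4, 7, 9, 5, 6, 8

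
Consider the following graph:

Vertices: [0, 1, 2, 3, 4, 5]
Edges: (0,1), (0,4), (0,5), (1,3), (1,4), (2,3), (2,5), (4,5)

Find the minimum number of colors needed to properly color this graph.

The graph has a maximum clique of size 3 (lower bound on chromatic number).
A valid 3-coloring: {0: 0, 1: 1, 2: 0, 3: 2, 4: 2, 5: 1}.
Chromatic number = 3.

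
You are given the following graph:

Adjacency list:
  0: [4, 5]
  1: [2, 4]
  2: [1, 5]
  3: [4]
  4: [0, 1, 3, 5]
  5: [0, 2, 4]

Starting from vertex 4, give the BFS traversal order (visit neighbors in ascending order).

BFS from vertex 4 (neighbors processed in ascending order):
Visit order: 4, 0, 1, 3, 5, 2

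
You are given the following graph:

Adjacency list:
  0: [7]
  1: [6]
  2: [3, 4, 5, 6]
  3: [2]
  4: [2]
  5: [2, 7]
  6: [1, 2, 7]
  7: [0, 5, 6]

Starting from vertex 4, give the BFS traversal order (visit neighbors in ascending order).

BFS from vertex 4 (neighbors processed in ascending order):
Visit order: 4, 2, 3, 5, 6, 7, 1, 0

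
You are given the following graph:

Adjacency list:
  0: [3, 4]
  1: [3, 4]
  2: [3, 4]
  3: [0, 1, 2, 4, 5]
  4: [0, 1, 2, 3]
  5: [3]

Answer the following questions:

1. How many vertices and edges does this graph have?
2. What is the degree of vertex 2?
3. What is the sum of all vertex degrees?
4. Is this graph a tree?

Count: 6 vertices, 8 edges.
Vertex 2 has neighbors [3, 4], degree = 2.
Handshaking lemma: 2 * 8 = 16.
A tree on 6 vertices has 5 edges. This graph has 8 edges (3 extra). Not a tree.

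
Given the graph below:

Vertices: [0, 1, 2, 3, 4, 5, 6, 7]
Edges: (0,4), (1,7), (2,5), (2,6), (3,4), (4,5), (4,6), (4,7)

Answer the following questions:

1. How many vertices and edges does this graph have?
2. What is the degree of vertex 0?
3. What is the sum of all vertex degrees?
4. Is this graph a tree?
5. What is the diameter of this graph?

Count: 8 vertices, 8 edges.
Vertex 0 has neighbors [4], degree = 1.
Handshaking lemma: 2 * 8 = 16.
A tree on 8 vertices has 7 edges. This graph has 8 edges (1 extra). Not a tree.
Diameter (longest shortest path) = 4.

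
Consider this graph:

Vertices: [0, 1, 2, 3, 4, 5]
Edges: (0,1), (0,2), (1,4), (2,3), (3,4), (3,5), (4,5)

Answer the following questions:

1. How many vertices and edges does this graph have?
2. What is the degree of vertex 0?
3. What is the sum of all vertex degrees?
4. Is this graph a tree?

Count: 6 vertices, 7 edges.
Vertex 0 has neighbors [1, 2], degree = 2.
Handshaking lemma: 2 * 7 = 14.
A tree on 6 vertices has 5 edges. This graph has 7 edges (2 extra). Not a tree.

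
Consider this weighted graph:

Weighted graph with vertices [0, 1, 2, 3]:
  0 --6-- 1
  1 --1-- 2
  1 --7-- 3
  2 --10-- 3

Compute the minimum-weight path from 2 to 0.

Using Dijkstra's algorithm from vertex 2:
Shortest path: 2 -> 1 -> 0
Total weight: 1 + 6 = 7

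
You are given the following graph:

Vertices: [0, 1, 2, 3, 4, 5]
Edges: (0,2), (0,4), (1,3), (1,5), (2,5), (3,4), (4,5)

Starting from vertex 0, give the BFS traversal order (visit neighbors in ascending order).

BFS from vertex 0 (neighbors processed in ascending order):
Visit order: 0, 2, 4, 5, 3, 1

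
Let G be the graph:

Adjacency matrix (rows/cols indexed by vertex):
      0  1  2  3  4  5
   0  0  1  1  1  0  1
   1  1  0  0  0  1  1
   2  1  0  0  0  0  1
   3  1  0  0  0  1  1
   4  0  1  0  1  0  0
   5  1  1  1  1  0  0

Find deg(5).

Vertex 5 has neighbors [0, 1, 2, 3], so deg(5) = 4.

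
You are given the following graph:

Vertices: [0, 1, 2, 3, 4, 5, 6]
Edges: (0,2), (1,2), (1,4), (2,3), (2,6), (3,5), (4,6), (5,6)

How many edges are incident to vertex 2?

Vertex 2 has neighbors [0, 1, 3, 6], so deg(2) = 4.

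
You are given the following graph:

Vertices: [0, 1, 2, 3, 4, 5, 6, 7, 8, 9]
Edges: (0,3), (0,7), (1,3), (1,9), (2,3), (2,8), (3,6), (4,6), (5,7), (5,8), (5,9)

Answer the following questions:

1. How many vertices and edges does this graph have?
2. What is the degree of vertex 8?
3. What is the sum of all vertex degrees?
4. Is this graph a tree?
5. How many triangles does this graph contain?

Count: 10 vertices, 11 edges.
Vertex 8 has neighbors [2, 5], degree = 2.
Handshaking lemma: 2 * 11 = 22.
A tree on 10 vertices has 9 edges. This graph has 11 edges (2 extra). Not a tree.
Number of triangles = 0.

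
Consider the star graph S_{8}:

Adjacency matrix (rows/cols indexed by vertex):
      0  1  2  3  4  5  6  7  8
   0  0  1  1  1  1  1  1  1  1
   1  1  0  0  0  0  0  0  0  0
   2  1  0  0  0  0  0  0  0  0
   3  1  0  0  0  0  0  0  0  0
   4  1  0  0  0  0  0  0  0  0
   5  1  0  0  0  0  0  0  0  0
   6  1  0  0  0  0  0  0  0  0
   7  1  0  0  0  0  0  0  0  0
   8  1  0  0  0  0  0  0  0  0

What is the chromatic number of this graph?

S_{8} has one hub adjacent to 8 leaves; leaves are pairwise non-adjacent.
Color the hub 0 and every leaf 1.
Chromatic number = 2.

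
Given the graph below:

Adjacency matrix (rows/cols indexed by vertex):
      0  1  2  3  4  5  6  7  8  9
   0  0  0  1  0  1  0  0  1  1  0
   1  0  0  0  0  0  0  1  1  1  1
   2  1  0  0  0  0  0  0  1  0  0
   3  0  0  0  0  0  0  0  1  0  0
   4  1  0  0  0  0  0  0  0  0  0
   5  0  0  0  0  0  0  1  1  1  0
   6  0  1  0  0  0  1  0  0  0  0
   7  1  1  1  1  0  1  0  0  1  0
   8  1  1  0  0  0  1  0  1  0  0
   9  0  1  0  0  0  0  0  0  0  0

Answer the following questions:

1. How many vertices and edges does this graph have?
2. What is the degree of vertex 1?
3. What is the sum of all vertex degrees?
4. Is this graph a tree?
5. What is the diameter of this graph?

Count: 10 vertices, 14 edges.
Vertex 1 has neighbors [6, 7, 8, 9], degree = 4.
Handshaking lemma: 2 * 14 = 28.
A tree on 10 vertices has 9 edges. This graph has 14 edges (5 extra). Not a tree.
Diameter (longest shortest path) = 4.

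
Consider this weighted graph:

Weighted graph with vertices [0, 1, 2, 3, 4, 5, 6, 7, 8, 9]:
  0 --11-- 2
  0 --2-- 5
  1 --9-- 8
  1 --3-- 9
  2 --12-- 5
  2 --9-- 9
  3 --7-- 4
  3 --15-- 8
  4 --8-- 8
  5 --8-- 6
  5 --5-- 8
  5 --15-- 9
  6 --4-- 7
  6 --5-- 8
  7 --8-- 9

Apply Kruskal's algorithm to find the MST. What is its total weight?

Applying Kruskal's algorithm (sort edges by weight, add if no cycle):
  Add (0,5) w=2
  Add (1,9) w=3
  Add (6,7) w=4
  Add (5,8) w=5
  Add (6,8) w=5
  Add (3,4) w=7
  Add (4,8) w=8
  Skip (5,6) w=8 (creates cycle)
  Add (7,9) w=8
  Skip (1,8) w=9 (creates cycle)
  Add (2,9) w=9
  Skip (0,2) w=11 (creates cycle)
  Skip (2,5) w=12 (creates cycle)
  Skip (3,8) w=15 (creates cycle)
  Skip (5,9) w=15 (creates cycle)
MST weight = 51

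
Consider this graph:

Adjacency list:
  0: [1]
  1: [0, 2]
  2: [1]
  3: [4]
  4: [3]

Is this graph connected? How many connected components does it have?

Checking connectivity: the graph has 2 connected component(s).
Components: [[0, 1, 2], [3, 4]]. The graph is NOT connected.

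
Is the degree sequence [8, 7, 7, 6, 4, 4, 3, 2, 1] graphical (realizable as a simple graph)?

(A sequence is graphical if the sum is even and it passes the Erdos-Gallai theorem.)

Sum of degrees = 42. Sum is even but fails Erdos-Gallai. The sequence is NOT graphical.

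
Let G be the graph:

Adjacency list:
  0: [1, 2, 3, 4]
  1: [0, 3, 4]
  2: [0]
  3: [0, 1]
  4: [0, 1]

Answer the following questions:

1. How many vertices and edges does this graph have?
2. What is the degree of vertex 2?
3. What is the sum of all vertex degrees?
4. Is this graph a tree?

Count: 5 vertices, 6 edges.
Vertex 2 has neighbors [0], degree = 1.
Handshaking lemma: 2 * 6 = 12.
A tree on 5 vertices has 4 edges. This graph has 6 edges (2 extra). Not a tree.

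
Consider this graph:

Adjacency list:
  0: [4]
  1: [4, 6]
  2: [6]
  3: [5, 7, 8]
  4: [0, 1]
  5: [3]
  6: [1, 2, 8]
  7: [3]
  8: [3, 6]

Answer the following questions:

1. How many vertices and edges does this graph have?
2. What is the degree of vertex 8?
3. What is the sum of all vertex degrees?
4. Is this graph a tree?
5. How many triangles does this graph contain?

Count: 9 vertices, 8 edges.
Vertex 8 has neighbors [3, 6], degree = 2.
Handshaking lemma: 2 * 8 = 16.
A graph is a tree iff it is connected and has exactly n-1 edges. This graph is connected (all 9 vertices in one component) and has 9-1 = 8 edges. It is a tree.
Number of triangles = 0.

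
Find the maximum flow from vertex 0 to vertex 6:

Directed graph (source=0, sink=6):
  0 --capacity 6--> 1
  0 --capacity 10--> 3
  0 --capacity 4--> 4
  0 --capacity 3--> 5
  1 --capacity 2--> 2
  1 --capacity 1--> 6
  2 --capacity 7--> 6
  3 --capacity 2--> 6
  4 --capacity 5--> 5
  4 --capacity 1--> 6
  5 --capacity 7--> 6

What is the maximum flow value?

Computing max flow:
  Flow on (0->1): 3/6
  Flow on (0->3): 2/10
  Flow on (0->4): 4/4
  Flow on (0->5): 3/3
  Flow on (1->2): 2/2
  Flow on (1->6): 1/1
  Flow on (2->6): 2/7
  Flow on (3->6): 2/2
  Flow on (4->5): 3/5
  Flow on (4->6): 1/1
  Flow on (5->6): 6/7
Maximum flow = 12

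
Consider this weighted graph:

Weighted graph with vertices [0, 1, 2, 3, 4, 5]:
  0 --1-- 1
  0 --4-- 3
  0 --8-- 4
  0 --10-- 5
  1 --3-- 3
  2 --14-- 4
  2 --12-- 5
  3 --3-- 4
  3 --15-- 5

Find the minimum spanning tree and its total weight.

Applying Kruskal's algorithm (sort edges by weight, add if no cycle):
  Add (0,1) w=1
  Add (1,3) w=3
  Add (3,4) w=3
  Skip (0,3) w=4 (creates cycle)
  Skip (0,4) w=8 (creates cycle)
  Add (0,5) w=10
  Add (2,5) w=12
  Skip (2,4) w=14 (creates cycle)
  Skip (3,5) w=15 (creates cycle)
MST weight = 29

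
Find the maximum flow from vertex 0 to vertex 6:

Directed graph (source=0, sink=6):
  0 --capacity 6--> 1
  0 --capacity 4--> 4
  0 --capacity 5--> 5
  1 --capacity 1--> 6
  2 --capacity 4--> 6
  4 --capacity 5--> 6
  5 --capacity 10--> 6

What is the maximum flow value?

Computing max flow:
  Flow on (0->1): 1/6
  Flow on (0->4): 4/4
  Flow on (0->5): 5/5
  Flow on (1->6): 1/1
  Flow on (4->6): 4/5
  Flow on (5->6): 5/10
Maximum flow = 10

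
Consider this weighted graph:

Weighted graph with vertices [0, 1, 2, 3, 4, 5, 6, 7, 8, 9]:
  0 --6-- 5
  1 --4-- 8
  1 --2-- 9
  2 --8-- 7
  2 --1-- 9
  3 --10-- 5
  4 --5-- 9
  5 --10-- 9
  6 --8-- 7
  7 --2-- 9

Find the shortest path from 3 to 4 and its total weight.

Using Dijkstra's algorithm from vertex 3:
Shortest path: 3 -> 5 -> 9 -> 4
Total weight: 10 + 10 + 5 = 25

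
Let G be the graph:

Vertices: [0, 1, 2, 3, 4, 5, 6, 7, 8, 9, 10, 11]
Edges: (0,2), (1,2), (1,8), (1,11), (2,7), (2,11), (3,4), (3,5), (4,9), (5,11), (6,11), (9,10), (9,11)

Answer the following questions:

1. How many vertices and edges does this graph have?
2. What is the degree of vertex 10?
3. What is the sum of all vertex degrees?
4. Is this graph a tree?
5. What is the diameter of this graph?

Count: 12 vertices, 13 edges.
Vertex 10 has neighbors [9], degree = 1.
Handshaking lemma: 2 * 13 = 26.
A tree on 12 vertices has 11 edges. This graph has 13 edges (2 extra). Not a tree.
Diameter (longest shortest path) = 4.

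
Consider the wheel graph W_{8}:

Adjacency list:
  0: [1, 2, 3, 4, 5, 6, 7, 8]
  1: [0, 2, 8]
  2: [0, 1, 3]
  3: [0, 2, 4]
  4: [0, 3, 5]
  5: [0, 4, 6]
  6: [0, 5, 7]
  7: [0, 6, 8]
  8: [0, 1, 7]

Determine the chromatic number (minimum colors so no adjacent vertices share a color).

W_{8} = C_{8} plus a hub adjacent to every cycle vertex.
The outer cycle needs 2 colors (even cycle); the hub is adjacent to all of them so needs a fresh color.
Chromatic number = 2 + 1 = 3.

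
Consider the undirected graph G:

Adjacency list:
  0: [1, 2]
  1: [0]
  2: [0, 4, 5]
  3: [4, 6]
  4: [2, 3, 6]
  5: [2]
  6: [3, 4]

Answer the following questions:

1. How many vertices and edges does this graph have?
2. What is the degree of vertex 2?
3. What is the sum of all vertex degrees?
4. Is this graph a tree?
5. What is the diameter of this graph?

Count: 7 vertices, 7 edges.
Vertex 2 has neighbors [0, 4, 5], degree = 3.
Handshaking lemma: 2 * 7 = 14.
A tree on 7 vertices has 6 edges. This graph has 7 edges (1 extra). Not a tree.
Diameter (longest shortest path) = 4.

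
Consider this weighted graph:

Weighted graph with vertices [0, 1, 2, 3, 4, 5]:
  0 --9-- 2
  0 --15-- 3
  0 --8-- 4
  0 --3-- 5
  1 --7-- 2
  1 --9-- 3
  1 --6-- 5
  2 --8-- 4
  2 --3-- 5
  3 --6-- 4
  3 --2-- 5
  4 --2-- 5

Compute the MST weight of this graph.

Applying Kruskal's algorithm (sort edges by weight, add if no cycle):
  Add (3,5) w=2
  Add (4,5) w=2
  Add (0,5) w=3
  Add (2,5) w=3
  Add (1,5) w=6
  Skip (3,4) w=6 (creates cycle)
  Skip (1,2) w=7 (creates cycle)
  Skip (0,4) w=8 (creates cycle)
  Skip (2,4) w=8 (creates cycle)
  Skip (0,2) w=9 (creates cycle)
  Skip (1,3) w=9 (creates cycle)
  Skip (0,3) w=15 (creates cycle)
MST weight = 16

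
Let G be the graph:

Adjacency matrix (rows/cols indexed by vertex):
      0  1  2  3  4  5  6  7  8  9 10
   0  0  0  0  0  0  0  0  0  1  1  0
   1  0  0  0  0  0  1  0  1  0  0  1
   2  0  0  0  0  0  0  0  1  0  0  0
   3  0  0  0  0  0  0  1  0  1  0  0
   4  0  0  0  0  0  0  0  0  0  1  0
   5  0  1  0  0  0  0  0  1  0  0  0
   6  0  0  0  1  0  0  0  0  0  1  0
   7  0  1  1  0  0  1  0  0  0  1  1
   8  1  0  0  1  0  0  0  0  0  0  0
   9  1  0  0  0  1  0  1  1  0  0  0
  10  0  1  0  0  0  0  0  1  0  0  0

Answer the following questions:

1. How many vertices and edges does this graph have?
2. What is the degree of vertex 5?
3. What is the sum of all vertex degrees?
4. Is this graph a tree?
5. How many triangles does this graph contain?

Count: 11 vertices, 13 edges.
Vertex 5 has neighbors [1, 7], degree = 2.
Handshaking lemma: 2 * 13 = 26.
A tree on 11 vertices has 10 edges. This graph has 13 edges (3 extra). Not a tree.
Number of triangles = 2.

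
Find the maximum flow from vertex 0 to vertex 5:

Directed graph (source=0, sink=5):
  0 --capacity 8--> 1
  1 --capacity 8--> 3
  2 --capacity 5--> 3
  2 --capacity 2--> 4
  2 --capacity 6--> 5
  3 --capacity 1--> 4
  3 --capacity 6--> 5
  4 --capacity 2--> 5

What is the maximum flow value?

Computing max flow:
  Flow on (0->1): 7/8
  Flow on (1->3): 7/8
  Flow on (3->4): 1/1
  Flow on (3->5): 6/6
  Flow on (4->5): 1/2
Maximum flow = 7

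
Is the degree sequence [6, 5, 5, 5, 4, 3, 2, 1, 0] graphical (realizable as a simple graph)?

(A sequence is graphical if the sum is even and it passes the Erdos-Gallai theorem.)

Sum of degrees = 31. Sum is odd, so the sequence is NOT graphical.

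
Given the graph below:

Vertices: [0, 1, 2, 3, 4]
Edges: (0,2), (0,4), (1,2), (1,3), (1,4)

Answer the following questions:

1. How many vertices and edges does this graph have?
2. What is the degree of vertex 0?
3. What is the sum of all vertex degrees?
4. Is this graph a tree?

Count: 5 vertices, 5 edges.
Vertex 0 has neighbors [2, 4], degree = 2.
Handshaking lemma: 2 * 5 = 10.
A tree on 5 vertices has 4 edges. This graph has 5 edges (1 extra). Not a tree.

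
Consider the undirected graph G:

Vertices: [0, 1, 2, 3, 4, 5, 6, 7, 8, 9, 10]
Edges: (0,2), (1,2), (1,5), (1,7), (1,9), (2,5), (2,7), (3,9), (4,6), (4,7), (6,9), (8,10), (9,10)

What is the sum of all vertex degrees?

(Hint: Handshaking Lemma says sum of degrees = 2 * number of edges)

Count edges: 13 edges.
By Handshaking Lemma: sum of degrees = 2 * 13 = 26.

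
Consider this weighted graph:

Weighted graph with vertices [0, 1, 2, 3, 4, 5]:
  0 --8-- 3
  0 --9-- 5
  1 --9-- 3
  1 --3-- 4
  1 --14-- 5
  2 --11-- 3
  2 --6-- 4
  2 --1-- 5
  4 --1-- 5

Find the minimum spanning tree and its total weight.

Applying Kruskal's algorithm (sort edges by weight, add if no cycle):
  Add (2,5) w=1
  Add (4,5) w=1
  Add (1,4) w=3
  Skip (2,4) w=6 (creates cycle)
  Add (0,3) w=8
  Add (0,5) w=9
  Skip (1,3) w=9 (creates cycle)
  Skip (2,3) w=11 (creates cycle)
  Skip (1,5) w=14 (creates cycle)
MST weight = 22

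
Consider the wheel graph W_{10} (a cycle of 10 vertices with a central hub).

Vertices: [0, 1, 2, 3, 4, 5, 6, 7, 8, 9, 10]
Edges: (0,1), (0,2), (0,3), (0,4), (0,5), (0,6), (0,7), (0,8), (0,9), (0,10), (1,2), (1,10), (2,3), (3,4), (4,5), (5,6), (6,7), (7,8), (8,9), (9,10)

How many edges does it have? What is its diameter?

Wheel graph W_{10}: 10 cycle edges + 10 spoke edges = 20 edges.
The hub is distance 1 from all cycle vertices. Max distance between cycle vertices through hub is 2.
Diameter = 2.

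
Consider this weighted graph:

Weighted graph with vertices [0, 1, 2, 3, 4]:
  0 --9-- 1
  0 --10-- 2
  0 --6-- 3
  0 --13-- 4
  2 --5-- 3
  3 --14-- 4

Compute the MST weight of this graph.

Applying Kruskal's algorithm (sort edges by weight, add if no cycle):
  Add (2,3) w=5
  Add (0,3) w=6
  Add (0,1) w=9
  Skip (0,2) w=10 (creates cycle)
  Add (0,4) w=13
  Skip (3,4) w=14 (creates cycle)
MST weight = 33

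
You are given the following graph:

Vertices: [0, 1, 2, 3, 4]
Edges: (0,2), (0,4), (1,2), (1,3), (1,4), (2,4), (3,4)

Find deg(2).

Vertex 2 has neighbors [0, 1, 4], so deg(2) = 3.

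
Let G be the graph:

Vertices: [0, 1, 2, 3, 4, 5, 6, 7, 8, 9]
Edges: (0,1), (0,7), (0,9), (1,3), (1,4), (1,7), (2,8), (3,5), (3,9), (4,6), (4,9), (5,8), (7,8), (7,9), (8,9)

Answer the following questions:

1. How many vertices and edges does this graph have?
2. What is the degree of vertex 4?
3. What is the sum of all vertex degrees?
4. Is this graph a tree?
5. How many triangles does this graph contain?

Count: 10 vertices, 15 edges.
Vertex 4 has neighbors [1, 6, 9], degree = 3.
Handshaking lemma: 2 * 15 = 30.
A tree on 10 vertices has 9 edges. This graph has 15 edges (6 extra). Not a tree.
Number of triangles = 3.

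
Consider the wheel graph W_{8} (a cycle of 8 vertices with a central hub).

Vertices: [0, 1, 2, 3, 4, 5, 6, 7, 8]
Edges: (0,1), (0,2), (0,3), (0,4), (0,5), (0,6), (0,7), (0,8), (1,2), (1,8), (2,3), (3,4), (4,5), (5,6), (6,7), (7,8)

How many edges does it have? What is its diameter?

Wheel graph W_{8}: 8 cycle edges + 8 spoke edges = 16 edges.
The hub is distance 1 from all cycle vertices. Max distance between cycle vertices through hub is 2.
Diameter = 2.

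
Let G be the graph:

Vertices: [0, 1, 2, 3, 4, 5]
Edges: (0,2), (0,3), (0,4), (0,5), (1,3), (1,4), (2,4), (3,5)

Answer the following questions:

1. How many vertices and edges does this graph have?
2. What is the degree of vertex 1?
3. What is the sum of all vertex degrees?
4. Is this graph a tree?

Count: 6 vertices, 8 edges.
Vertex 1 has neighbors [3, 4], degree = 2.
Handshaking lemma: 2 * 8 = 16.
A tree on 6 vertices has 5 edges. This graph has 8 edges (3 extra). Not a tree.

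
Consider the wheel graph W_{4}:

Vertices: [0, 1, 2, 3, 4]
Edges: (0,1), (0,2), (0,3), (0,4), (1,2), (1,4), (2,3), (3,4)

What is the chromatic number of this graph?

W_{4} = C_{4} plus a hub adjacent to every cycle vertex.
The outer cycle needs 2 colors (even cycle); the hub is adjacent to all of them so needs a fresh color.
Chromatic number = 2 + 1 = 3.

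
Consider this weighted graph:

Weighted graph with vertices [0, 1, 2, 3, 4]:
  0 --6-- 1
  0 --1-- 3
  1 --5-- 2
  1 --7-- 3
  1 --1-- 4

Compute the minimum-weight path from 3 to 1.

Using Dijkstra's algorithm from vertex 3:
Shortest path: 3 -> 1
Total weight: 7 = 7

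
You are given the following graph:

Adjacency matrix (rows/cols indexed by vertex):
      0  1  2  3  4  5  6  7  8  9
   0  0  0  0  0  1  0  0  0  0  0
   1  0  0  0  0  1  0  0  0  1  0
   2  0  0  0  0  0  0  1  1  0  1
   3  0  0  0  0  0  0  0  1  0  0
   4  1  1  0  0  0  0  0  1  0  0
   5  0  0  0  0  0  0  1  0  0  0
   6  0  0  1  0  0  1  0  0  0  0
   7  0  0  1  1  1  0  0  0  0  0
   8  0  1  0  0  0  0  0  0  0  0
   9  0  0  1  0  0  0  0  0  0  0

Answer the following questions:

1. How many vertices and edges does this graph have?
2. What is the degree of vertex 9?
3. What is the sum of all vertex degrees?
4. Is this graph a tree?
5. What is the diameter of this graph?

Count: 10 vertices, 9 edges.
Vertex 9 has neighbors [2], degree = 1.
Handshaking lemma: 2 * 9 = 18.
A graph is a tree iff it is connected and has exactly n-1 edges. This graph is connected (all 10 vertices in one component) and has 10-1 = 9 edges. It is a tree.
Diameter (longest shortest path) = 6.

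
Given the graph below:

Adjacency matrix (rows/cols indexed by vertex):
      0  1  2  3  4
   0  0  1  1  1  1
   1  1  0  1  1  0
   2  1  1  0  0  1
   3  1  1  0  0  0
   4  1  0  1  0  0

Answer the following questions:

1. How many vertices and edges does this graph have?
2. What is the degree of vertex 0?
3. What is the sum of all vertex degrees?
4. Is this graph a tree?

Count: 5 vertices, 7 edges.
Vertex 0 has neighbors [1, 2, 3, 4], degree = 4.
Handshaking lemma: 2 * 7 = 14.
A tree on 5 vertices has 4 edges. This graph has 7 edges (3 extra). Not a tree.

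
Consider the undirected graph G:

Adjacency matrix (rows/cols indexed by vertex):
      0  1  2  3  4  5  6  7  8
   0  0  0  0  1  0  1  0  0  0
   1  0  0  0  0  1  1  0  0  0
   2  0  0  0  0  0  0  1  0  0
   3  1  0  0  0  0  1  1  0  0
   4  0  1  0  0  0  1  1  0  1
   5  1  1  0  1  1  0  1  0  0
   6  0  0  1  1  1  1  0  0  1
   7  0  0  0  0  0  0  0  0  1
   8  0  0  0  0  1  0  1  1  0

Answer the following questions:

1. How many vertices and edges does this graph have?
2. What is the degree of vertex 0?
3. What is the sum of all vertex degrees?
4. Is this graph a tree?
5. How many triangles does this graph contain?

Count: 9 vertices, 13 edges.
Vertex 0 has neighbors [3, 5], degree = 2.
Handshaking lemma: 2 * 13 = 26.
A tree on 9 vertices has 8 edges. This graph has 13 edges (5 extra). Not a tree.
Number of triangles = 5.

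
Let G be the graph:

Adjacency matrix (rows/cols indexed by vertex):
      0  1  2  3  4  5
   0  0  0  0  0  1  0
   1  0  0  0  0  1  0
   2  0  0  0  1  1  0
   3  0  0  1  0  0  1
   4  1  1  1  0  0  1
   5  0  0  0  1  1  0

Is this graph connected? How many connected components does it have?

Checking connectivity: the graph has 1 connected component(s).
All vertices are reachable from each other. The graph IS connected.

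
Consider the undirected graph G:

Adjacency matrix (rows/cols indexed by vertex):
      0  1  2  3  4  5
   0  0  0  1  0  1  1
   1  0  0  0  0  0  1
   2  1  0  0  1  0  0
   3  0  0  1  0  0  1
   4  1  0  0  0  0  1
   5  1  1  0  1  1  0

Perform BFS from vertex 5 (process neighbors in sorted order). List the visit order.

BFS from vertex 5 (neighbors processed in ascending order):
Visit order: 5, 0, 1, 3, 4, 2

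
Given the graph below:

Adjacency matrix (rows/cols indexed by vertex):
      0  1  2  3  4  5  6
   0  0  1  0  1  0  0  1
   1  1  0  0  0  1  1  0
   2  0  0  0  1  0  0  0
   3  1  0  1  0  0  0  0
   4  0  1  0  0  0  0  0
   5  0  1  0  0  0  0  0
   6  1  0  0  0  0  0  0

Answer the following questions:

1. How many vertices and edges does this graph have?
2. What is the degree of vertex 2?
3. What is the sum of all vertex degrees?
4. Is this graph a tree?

Count: 7 vertices, 6 edges.
Vertex 2 has neighbors [3], degree = 1.
Handshaking lemma: 2 * 6 = 12.
A graph is a tree iff it is connected and has exactly n-1 edges. This graph is connected (all 7 vertices in one component) and has 7-1 = 6 edges. It is a tree.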